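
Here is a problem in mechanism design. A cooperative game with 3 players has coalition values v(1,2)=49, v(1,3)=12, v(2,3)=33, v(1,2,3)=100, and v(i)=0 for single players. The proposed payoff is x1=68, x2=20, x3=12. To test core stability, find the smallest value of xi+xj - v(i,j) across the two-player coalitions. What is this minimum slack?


Step 1: Slack for coalition (1,2): x1+x2 - v12 = 88 - 49 = 39
Step 2: Slack for coalition (1,3): x1+x3 - v13 = 80 - 12 = 68
Step 3: Slack for coalition (2,3): x2+x3 - v23 = 32 - 33 = -1
Step 4: Minimum slack = min(39, 68, -1) = -1, attained by (2,3); coalition (2,3) can block (slack < 0), so the allocation is not in the core

-1


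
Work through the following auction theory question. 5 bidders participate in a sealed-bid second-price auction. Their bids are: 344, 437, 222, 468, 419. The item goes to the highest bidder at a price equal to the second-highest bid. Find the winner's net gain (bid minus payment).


Step 1: Sort bids in descending order: 468, 437, 419, 344, 222
Step 2: The winning bid is the highest: 468
Step 3: The payment equals the second-highest bid: 437
Step 4: Surplus = winner's bid - payment = 468 - 437 = 31

31


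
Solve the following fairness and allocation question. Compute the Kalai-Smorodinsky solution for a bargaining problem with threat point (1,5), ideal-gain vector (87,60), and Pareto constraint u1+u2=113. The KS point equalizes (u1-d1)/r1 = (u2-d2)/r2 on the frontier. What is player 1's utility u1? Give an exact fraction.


Step 1: At the KS point, (u1-d1)/r1 = (u2-d2)/r2 = t and u1+u2 = 113
Step 2: u1 = d1 + r1*t and u2 = d2 + r2*t, so (d1 + r1*t) + (d2 + r2*t) = 113
Step 3: t = (113 - 1 - 5)/(87 + 60) = 107/147
Step 4: u1 = d1 + r1*t = 1 + 87 * 107/147 = 3152/49
Step 5: (Check: u2 = d2 + r2*t = 2385/49; u1+u2 = 3152/49 + 2385/49 = 113, on the frontier.)

3152/49


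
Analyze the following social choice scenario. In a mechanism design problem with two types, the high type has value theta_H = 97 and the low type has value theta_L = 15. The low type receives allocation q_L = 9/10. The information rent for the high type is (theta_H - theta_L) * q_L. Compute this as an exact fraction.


Step 1: theta_H - theta_L = 97 - 15 = 82
Step 2: Information rent = (theta_H - theta_L) * q_L
Step 3: = 82 * 9/10
Step 4: = 369/5

369/5


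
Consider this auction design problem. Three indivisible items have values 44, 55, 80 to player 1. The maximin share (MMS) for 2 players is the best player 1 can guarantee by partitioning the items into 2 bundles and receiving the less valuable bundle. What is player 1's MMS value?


Step 1: Item values = 44, 55, 80
Step 2: Enumerate all 2-bundle partitions and take the smaller bundle:
  Partition 1: {44} vs {55,80} -> bundles 44, 135; min = 44
  Partition 2: {55} vs {44,80} -> bundles 55, 124; min = 55
  Partition 3: {80} vs {44,55} -> bundles 80, 99; min = 80
Step 3: MMS = max(44, 55, 80) = 80

80


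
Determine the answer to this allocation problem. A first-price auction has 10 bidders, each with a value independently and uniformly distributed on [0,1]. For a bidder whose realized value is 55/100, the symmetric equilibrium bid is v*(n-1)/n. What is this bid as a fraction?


Step 1: The symmetric BNE bidding function is b(v) = v * (n-1) / n
Step 2: Substitute v = 11/20 and n = 10
Step 3: b = 11/20 * 9/10
Step 4: b = 99/200

99/200


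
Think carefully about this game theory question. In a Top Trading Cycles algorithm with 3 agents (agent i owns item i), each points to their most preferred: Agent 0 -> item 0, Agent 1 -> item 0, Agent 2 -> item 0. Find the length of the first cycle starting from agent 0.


Step 1: Trace the pointer graph from agent 0: 0 -> 0
Step 2: A cycle is detected when we revisit agent 0
Step 3: The cycle is: 0 -> 0
Step 4: Cycle length = 1

1


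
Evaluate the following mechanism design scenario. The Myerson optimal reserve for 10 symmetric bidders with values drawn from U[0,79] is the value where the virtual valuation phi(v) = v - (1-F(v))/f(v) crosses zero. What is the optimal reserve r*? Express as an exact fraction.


Step 1: For U[0,79], F(v) = v/79 and f(v) = 1/79
Step 2: phi(v) = v - (1 - v/79)/(1/79) = v - (79 - v) = 2v - 79
Step 3: Set phi(r*) = 0: 2r* - 79 = 0
Step 4: r* = 79/2 (the number of bidders n = 10 does not enter)

79/2


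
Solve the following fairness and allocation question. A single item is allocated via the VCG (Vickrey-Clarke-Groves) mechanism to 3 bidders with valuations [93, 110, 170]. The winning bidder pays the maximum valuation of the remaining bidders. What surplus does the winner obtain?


Step 1: The winner is the agent with the highest value: agent 2 with value 170
Step 2: Values of other agents: [93, 110]
Step 3: VCG payment = max of others' values = 110
Step 4: Surplus = 170 - 110 = 60

60


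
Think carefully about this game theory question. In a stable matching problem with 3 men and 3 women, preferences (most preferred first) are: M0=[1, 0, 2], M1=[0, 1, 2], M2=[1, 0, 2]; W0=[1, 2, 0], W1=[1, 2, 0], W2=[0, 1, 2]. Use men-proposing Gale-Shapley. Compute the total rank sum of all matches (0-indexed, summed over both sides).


Step 1: Run Gale-Shapley (men propose, women hold best offer):
  M0 proposes to W1; she accepts
  M1 proposes to W0; she accepts
  M2 proposes to W1; she switches from M0
  M0 proposes to W0; rejected
  M0 proposes to W2; she accepts
Step 2: Final matching: W0-M1, W1-M2, W2-M0
Step 3: 0-indexed ranks (man's rank of his match, then woman's): 0 + 0 + 0 + 1 + 2 + 0
Step 4: Total rank sum = 3

3


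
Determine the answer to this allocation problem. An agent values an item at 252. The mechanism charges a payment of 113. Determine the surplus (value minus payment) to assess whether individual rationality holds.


Step 1: Surplus = value - payment = 252 - 113 = 139
Step 2: IR is satisfied (surplus >= 0)

139


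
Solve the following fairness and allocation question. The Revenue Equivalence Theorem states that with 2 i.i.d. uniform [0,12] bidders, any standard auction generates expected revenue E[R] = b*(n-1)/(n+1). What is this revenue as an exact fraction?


Step 1: By Revenue Equivalence, expected revenue = b*(n-1)/(n+1)
Step 2: Substituting n = 2, b = 12
Step 3: Revenue = 12*(2-1)/(2+1) = 12*1/3
Step 4: Revenue = 12/3 = 4

4


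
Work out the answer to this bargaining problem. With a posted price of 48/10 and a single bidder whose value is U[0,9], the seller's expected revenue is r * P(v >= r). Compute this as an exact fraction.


Step 1: Posted price r = 24/5, value support [0,9]
Step 2: P(v >= r) = (9 - 24/5)/9 = 7/15
Step 3: Expected revenue = r * P(v >= r) = 24/5 * 7/15
Step 4: Revenue = 56/25

56/25


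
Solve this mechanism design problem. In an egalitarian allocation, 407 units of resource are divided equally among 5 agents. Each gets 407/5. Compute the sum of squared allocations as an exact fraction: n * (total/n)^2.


Step 1: Each agent's share = 407/5
Step 2: Square of each share = (407/5)^2 = 165649/25
Step 3: Sum of squares = 5 * 165649/25 = 165649/5

165649/5


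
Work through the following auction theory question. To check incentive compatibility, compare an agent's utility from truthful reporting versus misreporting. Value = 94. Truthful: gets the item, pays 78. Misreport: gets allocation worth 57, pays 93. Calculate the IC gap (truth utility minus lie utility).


Step 1: U(truth) = value - payment = 94 - 78 = 16
Step 2: U(lie) = allocation - payment = 57 - 93 = -36
Step 3: IC gap = 16 - (-36) = 52

52


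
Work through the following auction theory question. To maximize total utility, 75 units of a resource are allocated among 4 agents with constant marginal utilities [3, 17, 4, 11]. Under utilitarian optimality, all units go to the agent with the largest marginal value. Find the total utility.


Step 1: The marginal utilities are [3, 17, 4, 11]
Step 2: The highest marginal utility is 17
Step 3: All 75 units go to that agent
Step 4: Total utility = 17 * 75 = 1275

1275


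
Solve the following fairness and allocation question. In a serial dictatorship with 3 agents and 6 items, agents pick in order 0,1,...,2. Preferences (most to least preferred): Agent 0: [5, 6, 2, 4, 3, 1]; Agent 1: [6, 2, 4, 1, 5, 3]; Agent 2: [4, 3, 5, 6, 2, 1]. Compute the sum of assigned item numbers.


Step 1: Agent 0 picks item 5
Step 2: Agent 1 picks item 6
Step 3: Agent 2 picks item 4
Step 4: Sum = 5 + 6 + 4 = 15

15


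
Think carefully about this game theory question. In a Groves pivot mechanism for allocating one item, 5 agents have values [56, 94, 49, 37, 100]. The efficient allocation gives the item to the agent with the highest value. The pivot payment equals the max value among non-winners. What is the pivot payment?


Step 1: The efficient winner is agent 4 with value 100
Step 2: Other agents' values: [56, 94, 49, 37]
Step 3: Pivot payment = max(others) = 94
Step 4: The winner pays 94

94


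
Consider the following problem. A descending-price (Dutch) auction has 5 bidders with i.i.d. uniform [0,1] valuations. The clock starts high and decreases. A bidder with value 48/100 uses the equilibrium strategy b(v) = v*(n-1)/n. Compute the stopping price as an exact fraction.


Step 1: Dutch auctions are strategically equivalent to first-price auctions
Step 2: The equilibrium bid is b(v) = v*(n-1)/n
Step 3: b = 12/25 * 4/5
Step 4: b = 48/125

48/125


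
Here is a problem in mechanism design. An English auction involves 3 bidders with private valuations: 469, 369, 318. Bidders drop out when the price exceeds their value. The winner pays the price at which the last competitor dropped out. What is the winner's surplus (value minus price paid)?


Step 1: Identify the highest value: 469
Step 2: Identify the second-highest value: 369
Step 3: The final price = second-highest value = 369
Step 4: Surplus = 469 - 369 = 100

100


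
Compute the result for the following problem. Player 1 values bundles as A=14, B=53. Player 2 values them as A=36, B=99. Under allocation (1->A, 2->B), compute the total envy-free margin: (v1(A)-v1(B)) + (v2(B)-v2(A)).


Step 1: Player 1's margin = v1(A) - v1(B) = 14 - 53 = -39
Step 2: Player 2's margin = v2(B) - v2(A) = 99 - 36 = 63
Step 3: Total margin = -39 + 63 = 24

24


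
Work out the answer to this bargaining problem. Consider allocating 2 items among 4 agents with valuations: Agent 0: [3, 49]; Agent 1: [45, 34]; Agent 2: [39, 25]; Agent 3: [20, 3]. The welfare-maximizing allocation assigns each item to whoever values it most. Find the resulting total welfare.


Step 1: For each item, find the maximum value among all agents.
Step 2: Item 0 -> Agent 1 (value 45)
Step 3: Item 1 -> Agent 0 (value 49)
Step 4: Total welfare = 45 + 49 = 94

94


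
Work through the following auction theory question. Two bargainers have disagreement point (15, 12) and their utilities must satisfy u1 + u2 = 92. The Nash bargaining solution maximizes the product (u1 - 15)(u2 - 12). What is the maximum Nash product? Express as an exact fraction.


Step 1: The Nash solution splits surplus symmetrically above the disagreement point
Step 2: u1 = (total + d1 - d2)/2 = (92 + 15 - 12)/2 = 95/2
Step 3: u2 = (total - d1 + d2)/2 = (92 - 15 + 12)/2 = 89/2
Step 4: Nash product = (95/2 - 15) * (89/2 - 12)
Step 5: = 65/2 * 65/2 = 4225/4

4225/4


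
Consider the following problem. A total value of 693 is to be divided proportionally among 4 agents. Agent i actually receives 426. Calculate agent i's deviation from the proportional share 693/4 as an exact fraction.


Step 1: Proportional share = 693/4
Step 2: Agent's actual allocation = 426
Step 3: Excess = 426 - 693/4 = 1011/4

1011/4


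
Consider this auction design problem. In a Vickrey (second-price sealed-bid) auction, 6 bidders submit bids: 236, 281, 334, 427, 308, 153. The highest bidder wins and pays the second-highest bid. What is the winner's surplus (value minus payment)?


Step 1: Sort bids in descending order: 427, 334, 308, 281, 236, 153
Step 2: The winning bid is the highest: 427
Step 3: The payment equals the second-highest bid: 334
Step 4: Surplus = winner's bid - payment = 427 - 334 = 93

93


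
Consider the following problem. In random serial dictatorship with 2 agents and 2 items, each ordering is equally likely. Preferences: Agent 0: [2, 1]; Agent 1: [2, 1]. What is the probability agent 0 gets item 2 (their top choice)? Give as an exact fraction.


Step 1: Agent 0 wants item 2
Step 2: There are 2 possible orderings of agents
Step 3: In 1 orderings, agent 0 gets item 2
Step 4: Probability = 1/2

1/2


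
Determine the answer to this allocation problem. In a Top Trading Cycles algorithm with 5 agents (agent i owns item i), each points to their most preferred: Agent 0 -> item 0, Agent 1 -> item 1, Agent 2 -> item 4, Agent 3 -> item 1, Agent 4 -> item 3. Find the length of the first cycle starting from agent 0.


Step 1: Trace the pointer graph from agent 0: 0 -> 0
Step 2: A cycle is detected when we revisit agent 0
Step 3: The cycle is: 0 -> 0
Step 4: Cycle length = 1

1


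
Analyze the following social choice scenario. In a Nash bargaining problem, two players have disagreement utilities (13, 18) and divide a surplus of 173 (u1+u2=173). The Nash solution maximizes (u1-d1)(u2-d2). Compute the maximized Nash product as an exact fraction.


Step 1: The Nash solution splits surplus symmetrically above the disagreement point
Step 2: u1 = (total + d1 - d2)/2 = (173 + 13 - 18)/2 = 84
Step 3: u2 = (total - d1 + d2)/2 = (173 - 13 + 18)/2 = 89
Step 4: Nash product = (84 - 13) * (89 - 18)
Step 5: = 71 * 71 = 5041

5041


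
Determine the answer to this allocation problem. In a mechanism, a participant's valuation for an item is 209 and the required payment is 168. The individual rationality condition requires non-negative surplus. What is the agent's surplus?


Step 1: Surplus = value - payment = 209 - 168 = 41
Step 2: IR is satisfied (surplus >= 0)

41


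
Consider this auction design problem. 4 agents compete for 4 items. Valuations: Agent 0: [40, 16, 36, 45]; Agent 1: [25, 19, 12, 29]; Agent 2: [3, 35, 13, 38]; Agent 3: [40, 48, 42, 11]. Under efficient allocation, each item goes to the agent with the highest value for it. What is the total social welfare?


Step 1: For each item, find the maximum value among all agents.
Step 2: Item 0 -> Agent 0 (value 40)
Step 3: Item 1 -> Agent 3 (value 48)
Step 4: Item 2 -> Agent 3 (value 42)
Step 5: Item 3 -> Agent 0 (value 45)
Step 6: Total welfare = 40 + 48 + 42 + 45 = 175

175


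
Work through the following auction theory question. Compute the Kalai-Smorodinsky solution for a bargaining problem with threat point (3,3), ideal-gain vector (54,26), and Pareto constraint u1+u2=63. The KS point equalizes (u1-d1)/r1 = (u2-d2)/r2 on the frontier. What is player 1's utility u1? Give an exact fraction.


Step 1: At the KS point, (u1-d1)/r1 = (u2-d2)/r2 = t and u1+u2 = 63
Step 2: u1 = d1 + r1*t and u2 = d2 + r2*t, so (d1 + r1*t) + (d2 + r2*t) = 63
Step 3: t = (63 - 3 - 3)/(54 + 26) = 57/80
Step 4: u1 = d1 + r1*t = 3 + 54 * 57/80 = 1659/40
Step 5: (Check: u2 = d2 + r2*t = 861/40; u1+u2 = 1659/40 + 861/40 = 63, on the frontier.)

1659/40


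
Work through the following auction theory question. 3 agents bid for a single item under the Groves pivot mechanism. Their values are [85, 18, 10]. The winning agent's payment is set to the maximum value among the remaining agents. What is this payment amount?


Step 1: The efficient winner is agent 0 with value 85
Step 2: Other agents' values: [18, 10]
Step 3: Pivot payment = max(others) = 18
Step 4: The winner pays 18

18


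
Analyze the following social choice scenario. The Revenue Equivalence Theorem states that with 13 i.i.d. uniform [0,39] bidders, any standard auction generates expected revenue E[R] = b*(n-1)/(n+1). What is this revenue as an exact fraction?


Step 1: By Revenue Equivalence, expected revenue = b*(n-1)/(n+1)
Step 2: Substituting n = 13, b = 39
Step 3: Revenue = 39*(13-1)/(13+1) = 39*12/14
Step 4: Revenue = 468/14 = 234/7

234/7


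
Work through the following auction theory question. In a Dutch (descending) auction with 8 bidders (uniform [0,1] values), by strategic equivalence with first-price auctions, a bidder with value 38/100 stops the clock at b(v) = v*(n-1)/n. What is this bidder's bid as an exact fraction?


Step 1: Dutch auctions are strategically equivalent to first-price auctions
Step 2: The equilibrium bid is b(v) = v*(n-1)/n
Step 3: b = 19/50 * 7/8
Step 4: b = 133/400

133/400


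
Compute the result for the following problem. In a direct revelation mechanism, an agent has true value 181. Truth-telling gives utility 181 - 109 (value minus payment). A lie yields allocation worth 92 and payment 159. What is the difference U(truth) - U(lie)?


Step 1: U(truth) = value - payment = 181 - 109 = 72
Step 2: U(lie) = allocation - payment = 92 - 159 = -67
Step 3: IC gap = 72 - (-67) = 139

139


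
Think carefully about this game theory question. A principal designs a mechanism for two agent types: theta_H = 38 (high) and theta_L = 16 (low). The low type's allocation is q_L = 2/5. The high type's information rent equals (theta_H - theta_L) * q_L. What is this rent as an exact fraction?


Step 1: theta_H - theta_L = 38 - 16 = 22
Step 2: Information rent = (theta_H - theta_L) * q_L
Step 3: = 22 * 2/5
Step 4: = 44/5

44/5


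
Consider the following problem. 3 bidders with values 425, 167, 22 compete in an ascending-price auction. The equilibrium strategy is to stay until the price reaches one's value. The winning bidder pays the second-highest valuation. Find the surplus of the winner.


Step 1: Identify the highest value: 425
Step 2: Identify the second-highest value: 167
Step 3: The final price = second-highest value = 167
Step 4: Surplus = 425 - 167 = 258

258


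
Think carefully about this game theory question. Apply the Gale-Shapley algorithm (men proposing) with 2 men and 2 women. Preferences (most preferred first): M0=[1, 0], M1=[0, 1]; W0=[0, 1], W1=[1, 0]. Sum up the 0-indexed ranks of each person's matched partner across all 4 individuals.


Step 1: Run Gale-Shapley (men propose, women hold best offer):
  M0 proposes to W1; she accepts
  M1 proposes to W0; she accepts
Step 2: Final matching: W0-M1, W1-M0
Step 3: 0-indexed ranks (man's rank of his match, then woman's): 0 + 1 + 0 + 1
Step 4: Total rank sum = 2

2


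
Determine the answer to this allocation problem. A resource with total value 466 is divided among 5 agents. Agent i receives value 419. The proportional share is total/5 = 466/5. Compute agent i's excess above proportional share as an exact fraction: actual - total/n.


Step 1: Proportional share = 466/5
Step 2: Agent's actual allocation = 419
Step 3: Excess = 419 - 466/5 = 1629/5

1629/5


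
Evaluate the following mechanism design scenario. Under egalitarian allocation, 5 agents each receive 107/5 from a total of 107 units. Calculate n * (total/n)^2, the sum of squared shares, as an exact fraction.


Step 1: Each agent's share = 107/5
Step 2: Square of each share = (107/5)^2 = 11449/25
Step 3: Sum of squares = 5 * 11449/25 = 11449/5

11449/5


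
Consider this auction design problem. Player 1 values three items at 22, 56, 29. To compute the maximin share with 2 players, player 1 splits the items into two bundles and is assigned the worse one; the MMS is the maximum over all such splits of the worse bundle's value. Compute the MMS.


Step 1: Item values = 22, 56, 29
Step 2: Enumerate all 2-bundle partitions and take the smaller bundle:
  Partition 1: {22} vs {56,29} -> bundles 22, 85; min = 22
  Partition 2: {56} vs {22,29} -> bundles 56, 51; min = 51
  Partition 3: {29} vs {22,56} -> bundles 29, 78; min = 29
Step 3: MMS = max(22, 51, 29) = 51

51


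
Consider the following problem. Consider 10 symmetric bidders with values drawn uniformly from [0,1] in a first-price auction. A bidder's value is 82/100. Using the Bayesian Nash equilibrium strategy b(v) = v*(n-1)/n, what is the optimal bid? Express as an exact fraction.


Step 1: The symmetric BNE bidding function is b(v) = v * (n-1) / n
Step 2: Substitute v = 41/50 and n = 10
Step 3: b = 41/50 * 9/10
Step 4: b = 369/500

369/500


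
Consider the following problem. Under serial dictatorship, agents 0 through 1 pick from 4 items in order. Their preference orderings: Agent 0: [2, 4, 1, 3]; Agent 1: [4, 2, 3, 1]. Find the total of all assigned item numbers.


Step 1: Agent 0 picks item 2
Step 2: Agent 1 picks item 4
Step 3: Sum = 2 + 4 = 6

6


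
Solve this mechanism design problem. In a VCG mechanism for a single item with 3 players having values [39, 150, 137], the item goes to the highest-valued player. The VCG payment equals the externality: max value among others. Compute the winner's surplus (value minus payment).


Step 1: The winner is the agent with the highest value: agent 1 with value 150
Step 2: Values of other agents: [39, 137]
Step 3: VCG payment = max of others' values = 137
Step 4: Surplus = 150 - 137 = 13

13


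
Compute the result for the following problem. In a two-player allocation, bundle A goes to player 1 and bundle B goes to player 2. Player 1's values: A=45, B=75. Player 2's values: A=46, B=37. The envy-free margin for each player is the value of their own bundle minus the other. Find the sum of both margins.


Step 1: Player 1's margin = v1(A) - v1(B) = 45 - 75 = -30
Step 2: Player 2's margin = v2(B) - v2(A) = 37 - 46 = -9
Step 3: Total margin = -30 + -9 = -39

-39


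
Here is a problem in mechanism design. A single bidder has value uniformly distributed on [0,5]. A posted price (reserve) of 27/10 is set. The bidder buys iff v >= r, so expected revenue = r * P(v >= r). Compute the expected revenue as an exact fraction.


Step 1: Posted price r = 27/10, value support [0,5]
Step 2: P(v >= r) = (5 - 27/10)/5 = 23/50
Step 3: Expected revenue = r * P(v >= r) = 27/10 * 23/50
Step 4: Revenue = 621/500

621/500


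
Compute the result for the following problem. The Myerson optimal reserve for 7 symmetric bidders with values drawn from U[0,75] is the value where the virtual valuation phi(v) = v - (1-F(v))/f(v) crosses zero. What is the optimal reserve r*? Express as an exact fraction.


Step 1: For U[0,75], F(v) = v/75 and f(v) = 1/75
Step 2: phi(v) = v - (1 - v/75)/(1/75) = v - (75 - v) = 2v - 75
Step 3: Set phi(r*) = 0: 2r* - 75 = 0
Step 4: r* = 75/2 (the number of bidders n = 7 does not enter)

75/2


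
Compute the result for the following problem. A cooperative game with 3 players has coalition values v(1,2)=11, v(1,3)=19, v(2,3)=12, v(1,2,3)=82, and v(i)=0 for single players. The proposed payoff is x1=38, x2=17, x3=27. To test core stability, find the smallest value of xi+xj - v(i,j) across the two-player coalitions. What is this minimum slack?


Step 1: Slack for coalition (1,2): x1+x2 - v12 = 55 - 11 = 44
Step 2: Slack for coalition (1,3): x1+x3 - v13 = 65 - 19 = 46
Step 3: Slack for coalition (2,3): x2+x3 - v23 = 44 - 12 = 32
Step 4: Minimum slack = min(44, 46, 32) = 32, attained by (2,3); no pair can gain by deviating, so the allocation is in the core

32


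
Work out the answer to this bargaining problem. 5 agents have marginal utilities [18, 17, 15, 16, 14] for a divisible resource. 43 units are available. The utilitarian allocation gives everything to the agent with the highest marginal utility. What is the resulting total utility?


Step 1: The marginal utilities are [18, 17, 15, 16, 14]
Step 2: The highest marginal utility is 18
Step 3: All 43 units go to that agent
Step 4: Total utility = 18 * 43 = 774

774


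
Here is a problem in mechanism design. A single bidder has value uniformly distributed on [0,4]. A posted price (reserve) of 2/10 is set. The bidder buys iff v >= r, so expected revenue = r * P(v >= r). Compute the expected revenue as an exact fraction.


Step 1: Posted price r = 1/5, value support [0,4]
Step 2: P(v >= r) = (4 - 1/5)/4 = 19/20
Step 3: Expected revenue = r * P(v >= r) = 1/5 * 19/20
Step 4: Revenue = 19/100

19/100


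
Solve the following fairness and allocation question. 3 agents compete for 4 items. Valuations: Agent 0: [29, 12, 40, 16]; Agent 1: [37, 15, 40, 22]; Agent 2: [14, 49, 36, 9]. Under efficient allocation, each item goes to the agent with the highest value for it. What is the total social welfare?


Step 1: For each item, find the maximum value among all agents.
Step 2: Item 0 -> Agent 1 (value 37)
Step 3: Item 1 -> Agent 2 (value 49)
Step 4: Item 2 -> Agent 0 (value 40)
Step 5: Item 3 -> Agent 1 (value 22)
Step 6: Total welfare = 37 + 49 + 40 + 22 = 148

148


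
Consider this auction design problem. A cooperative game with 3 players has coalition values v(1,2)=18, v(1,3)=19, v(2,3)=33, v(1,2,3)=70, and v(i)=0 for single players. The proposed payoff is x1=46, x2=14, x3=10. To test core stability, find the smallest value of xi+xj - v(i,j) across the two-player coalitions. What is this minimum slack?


Step 1: Slack for coalition (1,2): x1+x2 - v12 = 60 - 18 = 42
Step 2: Slack for coalition (1,3): x1+x3 - v13 = 56 - 19 = 37
Step 3: Slack for coalition (2,3): x2+x3 - v23 = 24 - 33 = -9
Step 4: Minimum slack = min(42, 37, -9) = -9, attained by (2,3); coalition (2,3) can block (slack < 0), so the allocation is not in the core

-9


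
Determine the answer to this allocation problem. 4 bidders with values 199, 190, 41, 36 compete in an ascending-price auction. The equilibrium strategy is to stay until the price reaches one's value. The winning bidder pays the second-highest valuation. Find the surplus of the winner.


Step 1: Identify the highest value: 199
Step 2: Identify the second-highest value: 190
Step 3: The final price = second-highest value = 190
Step 4: Surplus = 199 - 190 = 9

9


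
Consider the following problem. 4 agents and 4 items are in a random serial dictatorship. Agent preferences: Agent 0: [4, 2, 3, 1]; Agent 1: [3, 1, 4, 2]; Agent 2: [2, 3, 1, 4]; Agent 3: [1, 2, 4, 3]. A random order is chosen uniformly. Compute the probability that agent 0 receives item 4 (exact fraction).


Step 1: Agent 0 wants item 4
Step 2: There are 24 possible orderings of agents
Step 3: In 24 orderings, agent 0 gets item 4
Step 4: Probability = 24/24 = 1

1


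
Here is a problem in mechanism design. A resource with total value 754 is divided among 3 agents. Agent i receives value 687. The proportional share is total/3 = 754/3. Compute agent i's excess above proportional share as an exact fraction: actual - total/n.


Step 1: Proportional share = 754/3
Step 2: Agent's actual allocation = 687
Step 3: Excess = 687 - 754/3 = 1307/3

1307/3


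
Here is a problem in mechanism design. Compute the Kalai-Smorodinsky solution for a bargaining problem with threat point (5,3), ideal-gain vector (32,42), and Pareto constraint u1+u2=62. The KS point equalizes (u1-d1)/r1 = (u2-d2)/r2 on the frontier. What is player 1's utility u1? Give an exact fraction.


Step 1: At the KS point, (u1-d1)/r1 = (u2-d2)/r2 = t and u1+u2 = 62
Step 2: u1 = d1 + r1*t and u2 = d2 + r2*t, so (d1 + r1*t) + (d2 + r2*t) = 62
Step 3: t = (62 - 5 - 3)/(32 + 42) = 54/74 = 27/37
Step 4: u1 = d1 + r1*t = 5 + 32 * 27/37 = 1049/37
Step 5: (Check: u2 = d2 + r2*t = 1245/37; u1+u2 = 1049/37 + 1245/37 = 62, on the frontier.)

1049/37


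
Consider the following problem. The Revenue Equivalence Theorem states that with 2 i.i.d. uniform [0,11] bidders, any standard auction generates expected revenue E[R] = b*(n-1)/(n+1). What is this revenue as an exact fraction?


Step 1: By Revenue Equivalence, expected revenue = b*(n-1)/(n+1)
Step 2: Substituting n = 2, b = 11
Step 3: Revenue = 11*(2-1)/(2+1) = 11*1/3
Step 4: Revenue = 11/3

11/3


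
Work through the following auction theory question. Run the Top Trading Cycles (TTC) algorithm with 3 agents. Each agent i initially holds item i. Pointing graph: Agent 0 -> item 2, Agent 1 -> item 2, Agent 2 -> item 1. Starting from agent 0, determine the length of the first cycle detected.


Step 1: Trace the pointer graph from agent 0: 0 -> 2 -> 1 -> 2
Step 2: A cycle is detected when we revisit agent 2
Step 3: The cycle is: 2 -> 1 -> 2
Step 4: Cycle length = 2

2


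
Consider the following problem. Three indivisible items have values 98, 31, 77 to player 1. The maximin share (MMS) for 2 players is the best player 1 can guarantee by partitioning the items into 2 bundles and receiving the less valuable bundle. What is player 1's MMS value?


Step 1: Item values = 98, 31, 77
Step 2: Enumerate all 2-bundle partitions and take the smaller bundle:
  Partition 1: {98} vs {31,77} -> bundles 98, 108; min = 98
  Partition 2: {31} vs {98,77} -> bundles 31, 175; min = 31
  Partition 3: {77} vs {98,31} -> bundles 77, 129; min = 77
Step 3: MMS = max(98, 31, 77) = 98

98


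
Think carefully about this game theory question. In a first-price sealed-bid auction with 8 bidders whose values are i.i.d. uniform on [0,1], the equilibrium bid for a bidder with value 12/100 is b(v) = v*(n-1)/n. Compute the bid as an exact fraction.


Step 1: The symmetric BNE bidding function is b(v) = v * (n-1) / n
Step 2: Substitute v = 3/25 and n = 8
Step 3: b = 3/25 * 7/8
Step 4: b = 21/200

21/200


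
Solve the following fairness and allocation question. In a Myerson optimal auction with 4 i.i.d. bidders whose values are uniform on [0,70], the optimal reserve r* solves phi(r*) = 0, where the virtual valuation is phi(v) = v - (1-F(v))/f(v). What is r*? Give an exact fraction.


Step 1: For U[0,70], F(v) = v/70 and f(v) = 1/70
Step 2: phi(v) = v - (1 - v/70)/(1/70) = v - (70 - v) = 2v - 70
Step 3: Set phi(r*) = 0: 2r* - 70 = 0
Step 4: r* = 70/2 = 35 (the number of bidders n = 4 does not enter)

35


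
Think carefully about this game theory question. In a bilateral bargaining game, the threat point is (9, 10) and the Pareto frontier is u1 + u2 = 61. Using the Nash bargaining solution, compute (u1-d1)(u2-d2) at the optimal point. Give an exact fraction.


Step 1: The Nash solution splits surplus symmetrically above the disagreement point
Step 2: u1 = (total + d1 - d2)/2 = (61 + 9 - 10)/2 = 30
Step 3: u2 = (total - d1 + d2)/2 = (61 - 9 + 10)/2 = 31
Step 4: Nash product = (30 - 9) * (31 - 10)
Step 5: = 21 * 21 = 441

441


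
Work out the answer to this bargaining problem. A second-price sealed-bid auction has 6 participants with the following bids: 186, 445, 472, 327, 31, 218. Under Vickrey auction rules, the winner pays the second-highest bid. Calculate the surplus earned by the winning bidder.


Step 1: Sort bids in descending order: 472, 445, 327, 218, 186, 31
Step 2: The winning bid is the highest: 472
Step 3: The payment equals the second-highest bid: 445
Step 4: Surplus = winner's bid - payment = 472 - 445 = 27

27


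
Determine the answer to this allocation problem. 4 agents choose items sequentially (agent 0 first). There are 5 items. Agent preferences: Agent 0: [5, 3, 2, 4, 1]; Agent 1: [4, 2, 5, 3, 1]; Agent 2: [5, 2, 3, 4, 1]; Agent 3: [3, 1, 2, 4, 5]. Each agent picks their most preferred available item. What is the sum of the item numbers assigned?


Step 1: Agent 0 picks item 5
Step 2: Agent 1 picks item 4
Step 3: Agent 2 picks item 2
Step 4: Agent 3 picks item 3
Step 5: Sum = 5 + 4 + 2 + 3 = 14

14


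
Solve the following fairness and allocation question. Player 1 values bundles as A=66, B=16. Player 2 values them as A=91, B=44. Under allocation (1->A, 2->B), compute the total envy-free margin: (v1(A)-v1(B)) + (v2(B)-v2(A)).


Step 1: Player 1's margin = v1(A) - v1(B) = 66 - 16 = 50
Step 2: Player 2's margin = v2(B) - v2(A) = 44 - 91 = -47
Step 3: Total margin = 50 + -47 = 3

3


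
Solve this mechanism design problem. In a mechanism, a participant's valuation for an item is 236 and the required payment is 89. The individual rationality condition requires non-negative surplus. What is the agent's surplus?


Step 1: Surplus = value - payment = 236 - 89 = 147
Step 2: IR is satisfied (surplus >= 0)

147


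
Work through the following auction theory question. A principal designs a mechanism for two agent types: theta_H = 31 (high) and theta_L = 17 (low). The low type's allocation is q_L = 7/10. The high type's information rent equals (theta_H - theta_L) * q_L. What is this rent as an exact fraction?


Step 1: theta_H - theta_L = 31 - 17 = 14
Step 2: Information rent = (theta_H - theta_L) * q_L
Step 3: = 14 * 7/10
Step 4: = 49/5

49/5


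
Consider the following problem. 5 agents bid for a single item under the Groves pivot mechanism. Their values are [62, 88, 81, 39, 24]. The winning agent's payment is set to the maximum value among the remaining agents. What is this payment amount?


Step 1: The efficient winner is agent 1 with value 88
Step 2: Other agents' values: [62, 81, 39, 24]
Step 3: Pivot payment = max(others) = 81
Step 4: The winner pays 81

81


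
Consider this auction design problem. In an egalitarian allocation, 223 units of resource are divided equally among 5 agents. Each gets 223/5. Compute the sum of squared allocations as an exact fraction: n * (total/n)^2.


Step 1: Each agent's share = 223/5
Step 2: Square of each share = (223/5)^2 = 49729/25
Step 3: Sum of squares = 5 * 49729/25 = 49729/5

49729/5


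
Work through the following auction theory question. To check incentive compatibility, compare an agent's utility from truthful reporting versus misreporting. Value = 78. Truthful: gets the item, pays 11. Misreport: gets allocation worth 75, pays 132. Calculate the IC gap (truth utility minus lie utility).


Step 1: U(truth) = value - payment = 78 - 11 = 67
Step 2: U(lie) = allocation - payment = 75 - 132 = -57
Step 3: IC gap = 67 - (-57) = 124

124


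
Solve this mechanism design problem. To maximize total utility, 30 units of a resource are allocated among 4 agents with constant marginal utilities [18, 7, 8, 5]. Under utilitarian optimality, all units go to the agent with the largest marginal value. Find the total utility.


Step 1: The marginal utilities are [18, 7, 8, 5]
Step 2: The highest marginal utility is 18
Step 3: All 30 units go to that agent
Step 4: Total utility = 18 * 30 = 540

540


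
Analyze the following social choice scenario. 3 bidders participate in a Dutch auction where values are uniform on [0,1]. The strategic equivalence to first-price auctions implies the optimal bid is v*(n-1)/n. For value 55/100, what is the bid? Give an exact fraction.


Step 1: Dutch auctions are strategically equivalent to first-price auctions
Step 2: The equilibrium bid is b(v) = v*(n-1)/n
Step 3: b = 11/20 * 2/3
Step 4: b = 11/30

11/30


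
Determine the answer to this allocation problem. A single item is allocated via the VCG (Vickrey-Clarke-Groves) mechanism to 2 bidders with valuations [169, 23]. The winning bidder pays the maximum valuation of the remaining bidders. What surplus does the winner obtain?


Step 1: The winner is the agent with the highest value: agent 0 with value 169
Step 2: Values of other agents: [23]
Step 3: VCG payment = max of others' values = 23
Step 4: Surplus = 169 - 23 = 146

146


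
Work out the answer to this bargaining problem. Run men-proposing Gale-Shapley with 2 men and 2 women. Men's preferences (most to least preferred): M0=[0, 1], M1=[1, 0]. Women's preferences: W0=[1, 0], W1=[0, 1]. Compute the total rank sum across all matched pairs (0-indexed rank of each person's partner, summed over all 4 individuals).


Step 1: Run Gale-Shapley (men propose, women hold best offer):
  M0 proposes to W0; she accepts
  M1 proposes to W1; she accepts
Step 2: Final matching: W0-M0, W1-M1
Step 3: 0-indexed ranks (man's rank of his match, then woman's): 0 + 1 + 0 + 1
Step 4: Total rank sum = 2

2


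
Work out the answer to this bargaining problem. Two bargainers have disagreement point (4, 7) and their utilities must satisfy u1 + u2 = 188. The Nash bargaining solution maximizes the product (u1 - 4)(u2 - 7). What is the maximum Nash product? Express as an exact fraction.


Step 1: The Nash solution splits surplus symmetrically above the disagreement point
Step 2: u1 = (total + d1 - d2)/2 = (188 + 4 - 7)/2 = 185/2
Step 3: u2 = (total - d1 + d2)/2 = (188 - 4 + 7)/2 = 191/2
Step 4: Nash product = (185/2 - 4) * (191/2 - 7)
Step 5: = 177/2 * 177/2 = 31329/4

31329/4


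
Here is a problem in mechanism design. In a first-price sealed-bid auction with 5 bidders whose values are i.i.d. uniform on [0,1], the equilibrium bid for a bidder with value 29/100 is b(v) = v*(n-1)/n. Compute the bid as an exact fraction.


Step 1: The symmetric BNE bidding function is b(v) = v * (n-1) / n
Step 2: Substitute v = 29/100 and n = 5
Step 3: b = 29/100 * 4/5
Step 4: b = 29/125

29/125


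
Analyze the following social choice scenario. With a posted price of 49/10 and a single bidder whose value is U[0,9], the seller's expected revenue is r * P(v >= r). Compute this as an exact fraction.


Step 1: Posted price r = 49/10, value support [0,9]
Step 2: P(v >= r) = (9 - 49/10)/9 = 41/90
Step 3: Expected revenue = r * P(v >= r) = 49/10 * 41/90
Step 4: Revenue = 2009/900

2009/900


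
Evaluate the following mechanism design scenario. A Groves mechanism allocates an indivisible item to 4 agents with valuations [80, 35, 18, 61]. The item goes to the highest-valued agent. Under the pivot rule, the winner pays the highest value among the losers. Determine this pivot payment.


Step 1: The efficient winner is agent 0 with value 80
Step 2: Other agents' values: [35, 18, 61]
Step 3: Pivot payment = max(others) = 61
Step 4: The winner pays 61

61


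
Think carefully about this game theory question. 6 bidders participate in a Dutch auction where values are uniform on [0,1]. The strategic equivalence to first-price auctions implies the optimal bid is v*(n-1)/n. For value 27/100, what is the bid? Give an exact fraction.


Step 1: Dutch auctions are strategically equivalent to first-price auctions
Step 2: The equilibrium bid is b(v) = v*(n-1)/n
Step 3: b = 27/100 * 5/6
Step 4: b = 9/40

9/40


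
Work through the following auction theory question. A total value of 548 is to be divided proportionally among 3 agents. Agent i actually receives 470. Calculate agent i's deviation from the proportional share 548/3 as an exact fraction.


Step 1: Proportional share = 548/3
Step 2: Agent's actual allocation = 470
Step 3: Excess = 470 - 548/3 = 862/3

862/3


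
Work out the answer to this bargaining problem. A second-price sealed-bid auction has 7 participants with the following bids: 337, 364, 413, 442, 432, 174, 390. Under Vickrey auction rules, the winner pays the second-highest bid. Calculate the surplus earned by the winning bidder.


Step 1: Sort bids in descending order: 442, 432, 413, 390, 364, 337, 174
Step 2: The winning bid is the highest: 442
Step 3: The payment equals the second-highest bid: 432
Step 4: Surplus = winner's bid - payment = 442 - 432 = 10

10


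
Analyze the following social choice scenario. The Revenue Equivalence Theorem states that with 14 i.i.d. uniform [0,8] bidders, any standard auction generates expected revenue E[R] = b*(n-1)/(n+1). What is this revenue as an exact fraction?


Step 1: By Revenue Equivalence, expected revenue = b*(n-1)/(n+1)
Step 2: Substituting n = 14, b = 8
Step 3: Revenue = 8*(14-1)/(14+1) = 8*13/15
Step 4: Revenue = 104/15

104/15


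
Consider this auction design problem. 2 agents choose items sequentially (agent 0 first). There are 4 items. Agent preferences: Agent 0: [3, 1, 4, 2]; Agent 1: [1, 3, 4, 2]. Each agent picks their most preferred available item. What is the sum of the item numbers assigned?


Step 1: Agent 0 picks item 3
Step 2: Agent 1 picks item 1
Step 3: Sum = 3 + 1 = 4

4


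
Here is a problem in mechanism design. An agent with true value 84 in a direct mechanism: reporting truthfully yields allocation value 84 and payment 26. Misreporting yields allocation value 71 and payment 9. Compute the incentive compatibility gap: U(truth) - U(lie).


Step 1: U(truth) = value - payment = 84 - 26 = 58
Step 2: U(lie) = allocation - payment = 71 - 9 = 62
Step 3: IC gap = 58 - 62 = -4

-4
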